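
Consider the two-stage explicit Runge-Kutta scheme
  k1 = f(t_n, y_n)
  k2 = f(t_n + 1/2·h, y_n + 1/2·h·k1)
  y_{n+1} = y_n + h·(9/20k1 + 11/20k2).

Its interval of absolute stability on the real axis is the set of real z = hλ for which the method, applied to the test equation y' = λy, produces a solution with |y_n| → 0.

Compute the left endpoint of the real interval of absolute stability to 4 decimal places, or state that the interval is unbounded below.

left endpoint -3.6364.

On y'=λy, z=hλ:
  k1=λy_n ⇒ h·k1=z·y_n;  k2=λ(1+1/2z)y_n ⇒ h·k2=z(1+1/2z)y_n
  y_{n+1}/y_n = 1 + 9/20z + 11/20z(1+1/2z) = 1 + z + 11/40z²
  Hence R(z) = 1 + z + 11/40z².

Boundary: |R(x)|=1, x<0.
x=-1.68: |R|=0.0962
R=1: x+11/40x²=0 ⇒ x=−40/11=-3.6364; min R=1−1/(4·11/40)=0.0909>−1
Confirm numerically:
  x=-3.595: |R|=0.95911 <1
  x=-3.253: |R|=0.65705 <1
  x=-2.728: |R|=0.31855 <1
  x=-2.727: |R|=0.31805 <1
  x=-3.730: |R|=1.09605 >1
  x=-3.691: |R|=1.05546 >1
Stable set (-3.6364, 0).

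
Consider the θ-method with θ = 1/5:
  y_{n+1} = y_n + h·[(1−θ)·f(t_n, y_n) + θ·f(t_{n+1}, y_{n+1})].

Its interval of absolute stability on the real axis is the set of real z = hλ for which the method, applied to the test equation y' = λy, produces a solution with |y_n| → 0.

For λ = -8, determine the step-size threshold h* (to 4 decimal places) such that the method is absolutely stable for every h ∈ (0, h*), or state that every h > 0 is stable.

(-3.3333,0); λ=-8 ⇒ h* = (10/3)/8 = 0.4167.

On y'=λy, z=hλ:
  y_{n+1} = y_n + z·[4/5·y_n + 1/5·y_{n+1}] ⇒ (1 − 1/5z)y_{n+1} = (1 + 4/5z)y_n
  Hence R(z) = (1 + 4/5z)/(1 − 1/5z).

Find x<0 with |R(x)|<1.
x=-1.29: |R|=0.0254
R=−1: 1+4/5x = −1+1/5x ⇒ -3/5x=2 ⇒ x=2/(-3/5)=-3.3333
Confirm numerically:
  x=-3.090: |R|=0.90977 <1
  x=-2.584: |R|=0.70359 <1
  x=-2.368: |R|=0.60695 <1
  x=-1.781: |R|=0.31323 <1
  x=-3.890: |R|=1.18785 >1
  x=-3.535: |R|=1.07088 >1
  x=-3.377: |R|=1.01564 >1
So |R|<1 on (-3.3333, 0).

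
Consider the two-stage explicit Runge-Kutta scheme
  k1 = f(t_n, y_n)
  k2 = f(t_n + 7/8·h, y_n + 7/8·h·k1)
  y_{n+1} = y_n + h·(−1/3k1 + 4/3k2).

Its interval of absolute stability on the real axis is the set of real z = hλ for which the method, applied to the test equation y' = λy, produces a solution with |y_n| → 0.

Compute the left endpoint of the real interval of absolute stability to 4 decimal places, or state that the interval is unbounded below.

On y'=λy, z=hλ:
  k1=λy_n ⇒ h·k1=z·y_n;  k2=λ(1+7/8z)y_n ⇒ h·k2=z(1+7/8z)y_n
  y_{n+1}/y_n = 1 − 1/3z + 4/3z(1+7/8z) = 1 + z + 7/6z²
  R(z) = 1 + z + 7/6z².

Need |R(x)|<1, x<0.
x=-1.5: |R|=2.1250
R=1: x+7/6x²=0 ⇒ x=−6/7=-0.8571; min R=1−1/(4·7/6)=0.7857>−1
Confirm numerically:
  x=-0.686: |R|=0.86303 <1
  x=-0.610: |R|=0.82412 <1
  x=-0.568: |R|=0.80839 <1
  x=-0.367: |R|=0.79014 <1
  x=-1.077: |R|=1.27625 >1
  x=-0.962: |R|=1.11768 >1
So |R|<1 on (-0.8571, 0).

z* = -0.8571.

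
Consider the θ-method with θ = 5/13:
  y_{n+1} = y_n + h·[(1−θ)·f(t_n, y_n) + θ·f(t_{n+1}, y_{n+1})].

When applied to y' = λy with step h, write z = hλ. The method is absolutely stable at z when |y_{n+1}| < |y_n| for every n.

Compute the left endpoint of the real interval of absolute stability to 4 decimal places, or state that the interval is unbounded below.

On y'=λy, z=hλ:
  y_{n+1} = y_n + z·[8/13·y_n + 5/13·y_{n+1}] ⇒ (1 − 5/13z)y_{n+1} = (1 + 8/13z)y_n
  R(z) = (1 + 8/13z)/(1 − 5/13z).

Solve |R(x)|<1 on ℝ⁻.
x=-1.1: |R|=0.2270
R=−1: 1+8/13x = −1+5/13x ⇒ -3/13x=2 ⇒ x=2/(-3/13)=-8.6667
Confirm numerically:
  x=-8.409: |R|=0.98596 <1
  x=-6.295: |R|=0.84002 <1
  x=-5.665: |R|=0.78209 <1
  x=-9.227: |R|=1.02843 >1
  x=-8.711: |R|=1.00235 >1
Interval (-8.6667, 0).

left endpoint -8.6667.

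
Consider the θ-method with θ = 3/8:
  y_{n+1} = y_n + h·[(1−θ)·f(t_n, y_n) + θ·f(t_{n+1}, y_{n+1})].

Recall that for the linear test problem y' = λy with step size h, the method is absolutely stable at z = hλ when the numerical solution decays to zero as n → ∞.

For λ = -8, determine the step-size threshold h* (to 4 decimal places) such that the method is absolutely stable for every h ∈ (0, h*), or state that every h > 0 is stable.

With y'=λy (z=hλ):
  y_{n+1} = y_n + z·[5/8·y_n + 3/8·y_{n+1}] ⇒ (1 − 3/8z)y_{n+1} = (1 + 5/8z)y_n
  ⇒ R(z) = (1 + 5/8z)/(1 − 3/8z).

Boundary: |R(x)|=1, x<0.
x=-1.21: |R|=0.1677
R=−1: 1+5/8x = −1+3/8x ⇒ -1/4x=2 ⇒ x=2/(-1/4)=-8.0000
Confirm numerically:
  x=-7.290: |R|=0.95246 <1
  x=-4.998: |R|=0.73889 <1
  x=-3.987: |R|=0.59792 <1
  x=-8.276: |R|=1.01681 >1
  x=-8.242: |R|=1.01479 >1
  x=-8.021: |R|=1.00131 >1
Stable set (-8.0000, 0).

(-8.0000,0); λ=-8 ⇒ h* = (8)/8 = 1.0000.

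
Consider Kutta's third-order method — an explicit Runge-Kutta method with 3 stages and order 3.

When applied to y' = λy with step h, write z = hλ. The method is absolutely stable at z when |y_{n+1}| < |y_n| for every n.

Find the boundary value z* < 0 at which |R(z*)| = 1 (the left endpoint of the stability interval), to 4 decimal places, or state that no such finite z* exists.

z* = -2.5127.

Set f=λy, z=hλ:
  order 3, 3-stage ⇒ R(z)=1+z+z^2/2+z^3/6
  (e.g. R(-1.41)=0.11685, |R|=0.11685)

Need |R(x)|<1, x<0.
x=-1.41: |R|=0.1168
|R(-2.71)|=1.3550 |R(-1.99)|=0.3234 |R(-1.27)|=0.1951
Bisect:
  x_lo=-2.9946 |R|=1.9866  x_hi=-0.2409 |R|=0.7858
  mid=-1.61777 |R|=0.01484 →hi
  mid=-2.30619 |R|=0.69119 →hi
  mid=-2.65040 |R|=1.24111 →lo
  mid=-2.47830 |R|=0.94425 →hi
  mid=-2.56435 |R|=1.08689 →lo
  mid=-2.52132 |R|=1.01416 →lo
  mid=-2.49981 |R|=0.97886 →hi
  ...
  [-2.51275,-2.51258] ⇒ x*=-2.5127
Interval (-2.5127, 0).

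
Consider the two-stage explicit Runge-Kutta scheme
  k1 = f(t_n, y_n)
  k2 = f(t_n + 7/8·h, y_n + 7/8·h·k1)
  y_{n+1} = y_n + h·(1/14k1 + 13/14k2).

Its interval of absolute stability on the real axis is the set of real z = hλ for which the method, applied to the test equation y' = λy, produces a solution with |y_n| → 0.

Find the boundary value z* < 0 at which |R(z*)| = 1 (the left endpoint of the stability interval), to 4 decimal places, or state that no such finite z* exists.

Test eqn y'=λy, z=hλ:
  k1=λy_n ⇒ h·k1=z·y_n;  k2=λ(1+7/8z)y_n ⇒ h·k2=z(1+7/8z)y_n
  y_{n+1}/y_n = 1 + 1/14z + 13/14z(1+7/8z) = 1 + z + 13/16z²
  ⇒ R(z) = 1 + z + 13/16z².

Boundary: |R(x)|=1, x<0.
x=-0.65: |R|=0.6933
R=1: x+13/16x²=0 ⇒ x=−16/13=-1.2308; min R=1−1/(4·13/16)=0.6923>−1
Confirm numerically:
  x=-1.122: |R|=0.90084 <1
  x=-1.039: |R|=0.83811 <1
  x=-0.699: |R|=0.69799 <1
  x=-0.590: |R|=0.69283 <1
  x=-1.824: |R|=1.87917 >1
  x=-1.617: |R|=1.50743 >1
  x=-1.252: |R|=1.02160 >1
Interval (-1.2308, 0).

z* = -1.2308.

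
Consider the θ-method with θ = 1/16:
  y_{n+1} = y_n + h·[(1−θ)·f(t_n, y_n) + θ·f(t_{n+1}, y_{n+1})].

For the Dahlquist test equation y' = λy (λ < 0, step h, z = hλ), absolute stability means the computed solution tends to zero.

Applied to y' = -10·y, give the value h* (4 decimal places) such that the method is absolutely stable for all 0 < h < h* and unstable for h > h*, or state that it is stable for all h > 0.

(-2.2857,0); λ=-10 ⇒ h* = (16/7)/10 = 0.2286.

With y'=λy (z=hλ):
  y_{n+1} = y_n + z·[15/16·y_n + 1/16·y_{n+1}] ⇒ (1 − 1/16z)y_{n+1} = (1 + 15/16z)y_n
  Hence R(z) = (1 + 15/16z)/(1 − 1/16z).

Find x<0 with |R(x)|<1.
x=-1.6: |R|=0.4545
R=−1: 1+15/16x = −1+1/16x ⇒ -7/8x=2 ⇒ x=2/(-7/8)=-2.2857
Confirm numerically:
  x=-2.039: |R|=0.80853 <1
  x=-2.028: |R|=0.79987 <1
  x=-1.312: |R|=0.21257 <1
  x=-2.773: |R|=1.36339 >1
  x=-2.724: |R|=1.32771 >1
  x=-2.564: |R|=1.20987 >1
Interval (-2.2857, 0).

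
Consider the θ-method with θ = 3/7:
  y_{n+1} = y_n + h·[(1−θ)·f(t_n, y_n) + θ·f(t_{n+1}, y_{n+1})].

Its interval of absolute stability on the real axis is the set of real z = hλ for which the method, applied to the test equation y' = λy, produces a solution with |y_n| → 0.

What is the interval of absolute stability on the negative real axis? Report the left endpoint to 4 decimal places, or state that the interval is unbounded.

z∈(-14.0000,0).

On y'=λy, z=hλ:
  y_{n+1} = y_n + z·[4/7·y_n + 3/7·y_{n+1}] ⇒ (1 − 3/7z)y_{n+1} = (1 + 4/7z)y_n
  ⇒ R(z) = (1 + 4/7z)/(1 − 3/7z).

Find x<0 with |R(x)|<1.
x=-0.97: |R|=0.3148
R=−1: 1+4/7x = −1+3/7x ⇒ -1/7x=2 ⇒ x=2/(-1/7)=-14.0000
Confirm numerically:
  x=-11.785: |R|=0.94770 <1
  x=-10.682: |R|=0.91502 <1
  x=-7.336: |R|=0.77027 <1
  x=-14.366: |R|=1.00731 >1
  x=-14.162: |R|=1.00327 >1
So |R|<1 on (-14.0000, 0).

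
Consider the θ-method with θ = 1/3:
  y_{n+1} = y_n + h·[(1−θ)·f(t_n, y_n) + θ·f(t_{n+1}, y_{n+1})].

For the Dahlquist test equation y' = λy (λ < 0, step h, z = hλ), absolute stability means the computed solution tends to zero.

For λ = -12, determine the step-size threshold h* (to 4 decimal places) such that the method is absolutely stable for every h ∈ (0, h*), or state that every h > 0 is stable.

With y'=λy (z=hλ):
  y_{n+1} = y_n + z·[2/3·y_n + 1/3·y_{n+1}] ⇒ (1 − 1/3z)y_{n+1} = (1 + 2/3z)y_n
  R(z) = (1 + 2/3z)/(1 − 1/3z).

Need |R(x)|<1, x<0.
x=-0.88: |R|=0.3196
R=−1: 1+2/3x = −1+1/3x ⇒ -1/3x=2 ⇒ x=2/(-1/3)=-6.0000
Confirm numerically:
  x=-4.451: |R|=0.79211 <1
  x=-3.264: |R|=0.56322 <1
  x=-2.790: |R|=0.44560 <1
  x=-6.523: |R|=1.05492 >1
  x=-6.109: |R|=1.01197 >1
  x=-6.103: |R|=1.01131 >1
Stable set (-6.0000, 0).

(-6.0000,0); λ=-12 ⇒ h* = (6)/12 = 0.5000.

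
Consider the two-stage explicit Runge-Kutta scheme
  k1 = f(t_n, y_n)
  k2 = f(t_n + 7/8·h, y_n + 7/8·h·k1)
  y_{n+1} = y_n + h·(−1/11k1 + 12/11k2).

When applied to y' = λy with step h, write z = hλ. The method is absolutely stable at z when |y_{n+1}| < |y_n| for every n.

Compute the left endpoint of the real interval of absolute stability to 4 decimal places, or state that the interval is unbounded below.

left endpoint -1.0476.

On y'=λy, z=hλ:
  k1=λy_n ⇒ h·k1=z·y_n;  k2=λ(1+7/8z)y_n ⇒ h·k2=z(1+7/8z)y_n
  y_{n+1}/y_n = 1 − 1/11z + 12/11z(1+7/8z) = 1 + z + 21/22z²
  so R(z) = 1 + z + 21/22z².

Need |R(x)|<1, x<0.
x=-1.04: |R|=0.9924
R=1: x+21/22x²=0 ⇒ x=−22/21=-1.0476; min R=1−1/(4·21/22)=0.7381>−1
Confirm numerically:
  x=-1.019: |R|=0.97216 <1
  x=-0.998: |R|=0.95273 <1
  x=-0.596: |R|=0.74307 <1
  x=-0.507: |R|=0.73836 <1
  x=-1.471: |R|=1.59448 >1
  x=-1.110: |R|=1.06610 >1
Stable set (-1.0476, 0).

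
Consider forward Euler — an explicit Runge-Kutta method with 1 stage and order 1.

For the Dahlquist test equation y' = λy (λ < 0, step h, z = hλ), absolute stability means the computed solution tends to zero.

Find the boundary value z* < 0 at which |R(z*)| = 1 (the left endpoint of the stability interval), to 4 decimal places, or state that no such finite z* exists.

On y'=λy, z=hλ:
  order 1, 1-stage ⇒ R(z)=1+z
  (e.g. R(-0.43)=0.57000, |R|=0.57000)

Need |R(x)|<1, x<0.
x=-0.43: |R|=0.5700
|R(-1.57)|=0.5700 |R(-1.04)|=0.0400 |R(-0.88)|=0.1200
Bisect:
  x_lo=-2.3473 |R|=1.3473  x_hi=-0.1262 |R|=0.8738
  mid=-1.23677 |R|=0.23677 →hi
  mid=-1.79206 |R|=0.79206 →hi
  mid=-2.06970 |R|=1.06970 →lo
  mid=-1.93088 |R|=0.93088 →hi
  mid=-2.00029 |R|=1.00029 →lo
  mid=-1.96559 |R|=0.96559 →hi
  mid=-1.98294 |R|=0.98294 →hi
  mid=-1.99162 |R|=0.99162 →hi
  mid=-1.99595 |R|=0.99595 →hi
  mid=-1.99812 |R|=0.99812 →hi
  ...
  [-2.00002,-1.99989] ⇒ x*=-2.0000
Stable set (-2.0000, 0).

left endpoint -2.0000.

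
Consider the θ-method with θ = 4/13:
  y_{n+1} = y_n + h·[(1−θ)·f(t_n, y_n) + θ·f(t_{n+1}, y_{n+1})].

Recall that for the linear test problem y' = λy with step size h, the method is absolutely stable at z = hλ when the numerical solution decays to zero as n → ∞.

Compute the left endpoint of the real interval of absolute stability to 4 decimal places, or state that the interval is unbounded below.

left endpoint -5.2000.

Test eqn y'=λy, z=hλ:
  y_{n+1} = y_n + z·[9/13·y_n + 4/13·y_{n+1}] ⇒ (1 − 4/13z)y_{n+1} = (1 + 9/13z)y_n
  Hence R(z) = (1 + 9/13z)/(1 − 4/13z).

Find x<0 with |R(x)|<1.
x=-0.31: |R|=0.7170
R=−1: 1+9/13x = −1+4/13x ⇒ -5/13x=2 ⇒ x=2/(-5/13)=-5.2000
Confirm numerically:
  x=-5.138: |R|=0.99076 <1
  x=-3.989: |R|=0.79089 <1
  x=-2.380: |R|=0.37389 <1
  x=-2.211: |R|=0.31583 <1
  x=-5.580: |R|=1.05379 >1
  x=-5.266: |R|=1.00969 >1
So |R|<1 on (-5.2000, 0).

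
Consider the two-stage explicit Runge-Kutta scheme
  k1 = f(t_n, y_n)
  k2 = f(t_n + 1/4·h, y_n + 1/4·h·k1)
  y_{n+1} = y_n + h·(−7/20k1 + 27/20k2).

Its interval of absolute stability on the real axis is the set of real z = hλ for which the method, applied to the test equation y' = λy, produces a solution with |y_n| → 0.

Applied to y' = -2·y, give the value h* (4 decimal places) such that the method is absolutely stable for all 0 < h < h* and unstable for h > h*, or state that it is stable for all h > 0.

Set f=λy, z=hλ:
  k1=λy_n ⇒ h·k1=z·y_n;  k2=λ(1+1/4z)y_n ⇒ h·k2=z(1+1/4z)y_n
  y_{n+1}/y_n = 1 − 7/20z + 27/20z(1+1/4z) = 1 + z + 27/80z²
  R(z) = 1 + z + 27/80z².

Need |R(x)|<1, x<0.
x=-1.72: |R|=0.2785
R=1: x+27/80x²=0 ⇒ x=−80/27=-2.9630; min R=1−1/(4·27/80)=0.2593>−1
Confirm numerically:
  x=-1.866: |R|=0.30916 <1
  x=-1.680: |R|=0.27256 <1
  x=-1.438: |R|=0.25990 <1
  x=-1.200: |R|=0.28600 <1
  x=-3.371: |R|=1.46423 >1
  x=-3.030: |R|=1.06855 >1
Stable set (-2.9630, 0).

(-2.9630,0); λ=-2 ⇒ h* = (80/27)/2 = 1.4815.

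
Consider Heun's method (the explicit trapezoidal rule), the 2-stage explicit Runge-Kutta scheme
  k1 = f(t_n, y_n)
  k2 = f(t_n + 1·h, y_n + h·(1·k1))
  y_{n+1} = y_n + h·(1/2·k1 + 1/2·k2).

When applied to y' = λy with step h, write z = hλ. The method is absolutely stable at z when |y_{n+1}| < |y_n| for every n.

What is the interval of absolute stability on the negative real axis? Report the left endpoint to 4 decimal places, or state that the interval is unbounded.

Test eqn y'=λy, z=hλ:
  order 2, 2-stage ⇒ R(z)=1+z+z^2/2
  (e.g. R(-0.31)=0.73805, |R|=0.73805)

Need |R(x)|<1, x<0.
x=-0.31: |R|=0.7380
|R(-2.39)|=1.4661 |R(-2.07)|=1.0724 |R(-1.58)|=0.6682
Bisect:
  x_lo=-2.3252 |R|=1.3781  x_hi=-0.2386 |R|=0.7899
  mid=-1.28191 |R|=0.53974 →hi
  mid=-1.80357 |R|=0.82286 →hi
  mid=-2.06439 |R|=1.06647 →lo
  mid=-1.93398 |R|=0.93616 →hi
  mid=-1.99919 |R|=0.99919 →hi
  mid=-2.03179 |R|=1.03230 →lo
  mid=-2.01549 |R|=1.01561 →lo
  ...
  [-2.00008,-1.99995] ⇒ x*=-2.0000
Interval (-2.0000, 0).

(-2.0000, 0).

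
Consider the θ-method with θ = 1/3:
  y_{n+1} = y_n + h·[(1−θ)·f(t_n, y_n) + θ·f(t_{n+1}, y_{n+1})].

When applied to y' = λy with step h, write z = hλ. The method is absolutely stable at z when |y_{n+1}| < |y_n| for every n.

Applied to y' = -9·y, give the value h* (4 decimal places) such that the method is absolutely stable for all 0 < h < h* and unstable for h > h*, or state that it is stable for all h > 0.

(-6.0000,0); λ=-9 ⇒ h* = (6)/9 = 0.6667.

On y'=λy, z=hλ:
  y_{n+1} = y_n + z·[2/3·y_n + 1/3·y_{n+1}] ⇒ (1 − 1/3z)y_{n+1} = (1 + 2/3z)y_n
  so R(z) = (1 + 2/3z)/(1 − 1/3z).

Find x<0 with |R(x)|<1.
x=-1.3: |R|=0.0930
R=−1: 1+2/3x = −1+1/3x ⇒ -1/3x=2 ⇒ x=2/(-1/3)=-6.0000
Confirm numerically:
  x=-5.704: |R|=0.96599 <1
  x=-5.434: |R|=0.93289 <1
  x=-4.652: |R|=0.82384 <1
  x=-4.421: |R|=0.78723 <1
  x=-6.573: |R|=1.05986 >1
  x=-6.265: |R|=1.02860 >1
  x=-6.186: |R|=1.02025 >1
Stable set (-6.0000, 0).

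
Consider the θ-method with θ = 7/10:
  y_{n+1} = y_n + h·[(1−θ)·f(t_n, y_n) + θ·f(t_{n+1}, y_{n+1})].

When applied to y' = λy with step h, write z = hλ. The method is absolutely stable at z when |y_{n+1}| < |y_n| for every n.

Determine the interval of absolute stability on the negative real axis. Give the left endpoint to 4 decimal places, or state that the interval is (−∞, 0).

Set f=λy, z=hλ:
  y_{n+1} = y_n + z·[3/10·y_n + 7/10·y_{n+1}] ⇒ (1 − 7/10z)y_{n+1} = (1 + 3/10z)y_n
  so R(z) = (1 + 3/10z)/(1 − 7/10z).

Boundary: |R(x)|=1, x<0.
x=-0.51: |R|=0.6242
x=-2: |R|=0.1667
x=-10: |R|=0.2500
x=-100: |R|=0.4085
θ=7/10≥1/2 ⇒ |1+3/10x|<|1−7/10x| ∀x<0 ⇒ unbounded interval.

unbounded; (−∞, 0).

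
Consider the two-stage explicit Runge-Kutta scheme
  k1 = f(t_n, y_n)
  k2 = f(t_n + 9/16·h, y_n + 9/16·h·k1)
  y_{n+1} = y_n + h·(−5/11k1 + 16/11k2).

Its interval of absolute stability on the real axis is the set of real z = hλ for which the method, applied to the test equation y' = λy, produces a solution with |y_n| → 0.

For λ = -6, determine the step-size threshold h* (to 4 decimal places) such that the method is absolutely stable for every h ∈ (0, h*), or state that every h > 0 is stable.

Test eqn y'=λy, z=hλ:
  k1=λy_n ⇒ h·k1=z·y_n;  k2=λ(1+9/16z)y_n ⇒ h·k2=z(1+9/16z)y_n
  y_{n+1}/y_n = 1 − 5/11z + 16/11z(1+9/16z) = 1 + z + 9/11z²
  ⇒ R(z) = 1 + z + 9/11z².

Boundary: |R(x)|=1, x<0.
x=-0.59: |R|=0.6948
R=1: x+9/11x²=0 ⇒ x=−11/9=-1.2222; min R=1−1/(4·9/11)=0.6944>−1
Confirm numerically:
  x=-1.039: |R|=0.84424 <1
  x=-1.025: |R|=0.83460 <1
  x=-0.664: |R|=0.69673 <1
  x=-1.781: |R|=1.81424 >1
  x=-1.687: |R|=1.64152 >1
  x=-1.345: |R|=1.13511 >1
Stable set (-1.2222, 0).

(-1.2222,0); λ=-6 ⇒ h* = (11/9)/6 = 0.2037.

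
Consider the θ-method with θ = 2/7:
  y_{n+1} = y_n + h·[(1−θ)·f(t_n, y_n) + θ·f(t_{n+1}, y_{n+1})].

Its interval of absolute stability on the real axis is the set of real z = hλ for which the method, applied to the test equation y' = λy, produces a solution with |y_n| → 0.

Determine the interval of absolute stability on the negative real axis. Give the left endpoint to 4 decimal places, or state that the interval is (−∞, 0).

(-4.6667, 0).

Test eqn y'=λy, z=hλ:
  y_{n+1} = y_n + z·[5/7·y_n + 2/7·y_{n+1}] ⇒ (1 − 2/7z)y_{n+1} = (1 + 5/7z)y_n
  R(z) = (1 + 5/7z)/(1 − 2/7z).

Need |R(x)|<1, x<0.
x=-0.89: |R|=0.2904
R=−1: 1+5/7x = −1+2/7x ⇒ -3/7x=2 ⇒ x=2/(-3/7)=-4.6667
Confirm numerically:
  x=-3.703: |R|=0.79932 <1
  x=-3.630: |R|=0.78191 <1
  x=-3.211: |R|=0.67464 <1
  x=-2.784: |R|=0.55060 <1
  x=-5.237: |R|=1.09792 >1
  x=-4.880: |R|=1.03819 >1
Interval (-4.6667, 0).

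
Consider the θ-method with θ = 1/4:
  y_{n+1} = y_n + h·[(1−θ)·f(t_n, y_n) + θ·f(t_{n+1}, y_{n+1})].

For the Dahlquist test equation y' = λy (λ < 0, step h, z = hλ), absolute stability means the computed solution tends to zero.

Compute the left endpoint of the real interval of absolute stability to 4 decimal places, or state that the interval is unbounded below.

left endpoint -4.0000.

With y'=λy (z=hλ):
  y_{n+1} = y_n + z·[3/4·y_n + 1/4·y_{n+1}] ⇒ (1 − 1/4z)y_{n+1} = (1 + 3/4z)y_n
  Hence R(z) = (1 + 3/4z)/(1 − 1/4z).

Find x<0 with |R(x)|<1.
x=-0.74: |R|=0.3755
R=−1: 1+3/4x = −1+1/4x ⇒ -1/2x=2 ⇒ x=2/(-1/2)=-4.0000
Confirm numerically:
  x=-3.920: |R|=0.97980 <1
  x=-3.692: |R|=0.91992 <1
  x=-1.618: |R|=0.15201 <1
  x=-4.394: |R|=1.09388 >1
  x=-4.256: |R|=1.06202 >1
  x=-4.087: |R|=1.02152 >1
So |R|<1 on (-4.0000, 0).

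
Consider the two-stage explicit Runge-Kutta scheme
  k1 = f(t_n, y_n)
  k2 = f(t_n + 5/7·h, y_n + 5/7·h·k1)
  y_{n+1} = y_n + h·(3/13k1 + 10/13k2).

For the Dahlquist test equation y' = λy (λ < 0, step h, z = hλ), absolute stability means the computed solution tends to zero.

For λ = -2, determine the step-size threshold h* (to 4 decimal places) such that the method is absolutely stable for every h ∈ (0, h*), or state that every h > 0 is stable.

Set f=λy, z=hλ:
  k1=λy_n ⇒ h·k1=z·y_n;  k2=λ(1+5/7z)y_n ⇒ h·k2=z(1+5/7z)y_n
  y_{n+1}/y_n = 1 + 3/13z + 10/13z(1+5/7z) = 1 + z + 50/91z²
  R(z) = 1 + z + 50/91z².

Solve |R(x)|<1 on ℝ⁻.
x=-1.65: |R|=0.8459
R=1: x+50/91x²=0 ⇒ x=−91/50=-1.8200; min R=1−1/(4·50/91)=0.5450>−1
Confirm numerically:
  x=-1.669: |R|=0.86153 <1
  x=-1.548: |R|=0.76865 <1
  x=-1.408: |R|=0.68127 <1
  x=-1.125: |R|=0.57040 <1
  x=-2.253: |R|=1.53602 >1
  x=-1.993: |R|=1.18944 >1
  x=-1.924: |R|=1.10994 >1
Stable set (-1.8200, 0).

(-1.8200,0); λ=-2 ⇒ h* = (91/50)/2 = 0.9100.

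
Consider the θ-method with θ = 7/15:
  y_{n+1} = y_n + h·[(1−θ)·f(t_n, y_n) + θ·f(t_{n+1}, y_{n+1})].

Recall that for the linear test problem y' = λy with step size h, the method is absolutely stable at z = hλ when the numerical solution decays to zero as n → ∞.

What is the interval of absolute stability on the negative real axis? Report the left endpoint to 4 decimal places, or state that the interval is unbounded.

On y'=λy, z=hλ:
  y_{n+1} = y_n + z·[8/15·y_n + 7/15·y_{n+1}] ⇒ (1 − 7/15z)y_{n+1} = (1 + 8/15z)y_n
  so R(z) = (1 + 8/15z)/(1 − 7/15z).

Find x<0 with |R(x)|<1.
x=-0.91: |R|=0.3613
R=−1: 1+8/15x = −1+7/15x ⇒ -1/15x=2 ⇒ x=2/(-1/15)=-30.0000
Confirm numerically:
  x=-17.776: |R|=0.91233 <1
  x=-16.072: |R|=0.89076 <1
  x=-13.712: |R|=0.85324 <1
  x=-30.428: |R|=1.00188 >1
  x=-30.383: |R|=1.00168 >1
  x=-30.379: |R|=1.00166 >1
So |R|<1 on (-30.0000, 0).

(-30.0000, 0).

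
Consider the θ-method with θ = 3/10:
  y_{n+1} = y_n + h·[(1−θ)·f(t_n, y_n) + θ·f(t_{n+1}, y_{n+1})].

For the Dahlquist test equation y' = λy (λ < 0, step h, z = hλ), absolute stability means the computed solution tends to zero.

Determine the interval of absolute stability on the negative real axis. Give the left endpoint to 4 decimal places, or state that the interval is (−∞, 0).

(-5.0000, 0).

On y'=λy, z=hλ:
  y_{n+1} = y_n + z·[7/10·y_n + 3/10·y_{n+1}] ⇒ (1 − 3/10z)y_{n+1} = (1 + 7/10z)y_n
  R(z) = (1 + 7/10z)/(1 − 3/10z).

Solve |R(x)|<1 on ℝ⁻.
x=-1.21: |R|=0.1123
R=−1: 1+7/10x = −1+3/10x ⇒ -2/5x=2 ⇒ x=2/(-2/5)=-5.0000
Confirm numerically:
  x=-4.434: |R|=0.90284 <1
  x=-4.168: |R|=0.85212 <1
  x=-3.610: |R|=0.73308 <1
  x=-3.202: |R|=0.63317 <1
  x=-5.279: |R|=1.04319 >1
  x=-5.242: |R|=1.03763 >1
  x=-5.210: |R|=1.03277 >1
Stable set (-5.0000, 0).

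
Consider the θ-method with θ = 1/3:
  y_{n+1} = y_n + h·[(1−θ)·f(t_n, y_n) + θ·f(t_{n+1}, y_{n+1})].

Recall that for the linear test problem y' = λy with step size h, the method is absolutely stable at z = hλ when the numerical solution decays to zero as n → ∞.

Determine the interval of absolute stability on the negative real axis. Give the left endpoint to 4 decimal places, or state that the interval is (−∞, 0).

Test eqn y'=λy, z=hλ:
  y_{n+1} = y_n + z·[2/3·y_n + 1/3·y_{n+1}] ⇒ (1 − 1/3z)y_{n+1} = (1 + 2/3z)y_n
  R(z) = (1 + 2/3z)/(1 − 1/3z).

Boundary: |R(x)|=1, x<0.
x=-1.78: |R|=0.1172
R=−1: 1+2/3x = −1+1/3x ⇒ -1/3x=2 ⇒ x=2/(-1/3)=-6.0000
Confirm numerically:
  x=-5.040: |R|=0.88060 <1
  x=-3.427: |R|=0.59966 <1
  x=-2.530: |R|=0.37251 <1
  x=-6.546: |R|=1.05720 >1
  x=-6.174: |R|=1.01897 >1
  x=-6.049: |R|=1.00541 >1
So |R|<1 on (-6.0000, 0).

(-6.0000, 0).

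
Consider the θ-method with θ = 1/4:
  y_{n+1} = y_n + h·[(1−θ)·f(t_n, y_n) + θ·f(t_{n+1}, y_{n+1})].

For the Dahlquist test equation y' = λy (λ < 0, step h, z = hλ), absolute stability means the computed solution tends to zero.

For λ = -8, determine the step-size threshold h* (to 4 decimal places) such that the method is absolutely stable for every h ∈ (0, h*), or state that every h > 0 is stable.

With y'=λy (z=hλ):
  y_{n+1} = y_n + z·[3/4·y_n + 1/4·y_{n+1}] ⇒ (1 − 1/4z)y_{n+1} = (1 + 3/4z)y_n
  Hence R(z) = (1 + 3/4z)/(1 − 1/4z).

Solve |R(x)|<1 on ℝ⁻.
x=-1.15: |R|=0.1068
R=−1: 1+3/4x = −1+1/4x ⇒ -1/2x=2 ⇒ x=2/(-1/2)=-4.0000
Confirm numerically:
  x=-3.493: |R|=0.86467 <1
  x=-2.097: |R|=0.37576 <1
  x=-1.830: |R|=0.25557 <1
  x=-4.570: |R|=1.13302 >1
  x=-4.228: |R|=1.05542 >1
  x=-4.206: |R|=1.05021 >1
Stable set (-4.0000, 0).

(-4.0000,0); λ=-8 ⇒ h* = (4)/8 = 0.5000.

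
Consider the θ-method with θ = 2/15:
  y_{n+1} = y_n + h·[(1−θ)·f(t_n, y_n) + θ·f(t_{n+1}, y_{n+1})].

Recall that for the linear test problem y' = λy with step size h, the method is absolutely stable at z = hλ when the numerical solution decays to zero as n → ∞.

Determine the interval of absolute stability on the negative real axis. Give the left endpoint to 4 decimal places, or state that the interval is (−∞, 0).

(-2.7273, 0).

On y'=λy, z=hλ:
  y_{n+1} = y_n + z·[13/15·y_n + 2/15·y_{n+1}] ⇒ (1 − 2/15z)y_{n+1} = (1 + 13/15z)y_n
  R(z) = (1 + 13/15z)/(1 − 2/15z).

Need |R(x)|<1, x<0.
x=-1.26: |R|=0.0788
R=−1: 1+13/15x = −1+2/15x ⇒ -11/15x=2 ⇒ x=2/(-11/15)=-2.7273
Confirm numerically:
  x=-1.631: |R|=0.33967 <1
  x=-1.589: |R|=0.31120 <1
  x=-1.096: |R|=0.04374 <1
  x=-3.286: |R|=1.28491 >1
  x=-3.183: |R|=1.23463 >1
Stable set (-2.7273, 0).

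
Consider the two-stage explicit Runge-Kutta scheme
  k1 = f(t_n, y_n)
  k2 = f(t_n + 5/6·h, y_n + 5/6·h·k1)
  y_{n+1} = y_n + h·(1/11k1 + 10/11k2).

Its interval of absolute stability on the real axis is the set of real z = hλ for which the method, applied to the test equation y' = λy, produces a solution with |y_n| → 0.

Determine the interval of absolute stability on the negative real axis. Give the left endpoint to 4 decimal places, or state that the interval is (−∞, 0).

z∈(-1.3200,0).

Set f=λy, z=hλ:
  k1=λy_n ⇒ h·k1=z·y_n;  k2=λ(1+5/6z)y_n ⇒ h·k2=z(1+5/6z)y_n
  y_{n+1}/y_n = 1 + 1/11z + 10/11z(1+5/6z) = 1 + z + 25/33z²
  so R(z) = 1 + z + 25/33z².

Need |R(x)|<1, x<0.
x=-1.71: |R|=1.5052
R=1: x+25/33x²=0 ⇒ x=−33/25=-1.3200; min R=1−1/(4·25/33)=0.6700>−1
Confirm numerically:
  x=-0.856: |R|=0.69910 <1
  x=-0.693: |R|=0.67083 <1
  x=-0.582: |R|=0.67461 <1
  x=-1.869: |R|=1.77733 >1
  x=-1.730: |R|=1.53735 >1
  x=-1.511: |R|=1.21864 >1
Stable set (-1.3200, 0).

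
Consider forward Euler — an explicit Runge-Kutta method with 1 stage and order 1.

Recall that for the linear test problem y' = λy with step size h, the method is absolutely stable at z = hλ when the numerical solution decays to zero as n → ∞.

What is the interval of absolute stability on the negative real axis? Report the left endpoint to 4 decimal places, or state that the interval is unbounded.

(-2.0000, 0).

With y'=λy (z=hλ):
  order 1, 1-stage ⇒ R(z)=1+z
  (e.g. R(-0.41)=0.59000, |R|=0.59000)

Need |R(x)|<1, x<0.
x=-0.41: |R|=0.5900
|R(-2.23)|=1.2300 |R(-1.4)|=0.4000 |R(-1.13)|=0.1300
Bisect:
  x_lo=-2.4187 |R|=1.4187  x_hi=-0.1136 |R|=0.8864
  mid=-1.26611 |R|=0.26611 →hi
  mid=-1.84239 |R|=0.84239 →hi
  mid=-2.13053 |R|=1.13053 →lo
  mid=-1.98646 |R|=0.98646 →hi
  mid=-2.05850 |R|=1.05850 →lo
  mid=-2.02248 |R|=1.02248 →lo
  mid=-2.00447 |R|=1.00447 →lo
  mid=-1.99547 |R|=0.99547 →hi
  mid=-1.99997 |R|=0.99997 →hi
  ...
  [-2.00011,-1.99997] ⇒ x*=-2.0000
So |R|<1 on (-2.0000, 0).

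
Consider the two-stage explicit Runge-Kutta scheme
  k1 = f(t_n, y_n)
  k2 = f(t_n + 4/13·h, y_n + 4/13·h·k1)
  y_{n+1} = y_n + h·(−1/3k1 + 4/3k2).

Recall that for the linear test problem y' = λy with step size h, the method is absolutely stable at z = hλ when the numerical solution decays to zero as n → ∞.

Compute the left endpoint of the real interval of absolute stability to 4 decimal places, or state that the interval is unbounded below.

On y'=λy, z=hλ:
  k1=λy_n ⇒ h·k1=z·y_n;  k2=λ(1+4/13z)y_n ⇒ h·k2=z(1+4/13z)y_n
  y_{n+1}/y_n = 1 − 1/3z + 4/3z(1+4/13z) = 1 + z + 16/39z²
  R(z) = 1 + z + 16/39z².

Find x<0 with |R(x)|<1.
x=-0.74: |R|=0.4847
R=1: x+16/39x²=0 ⇒ x=−39/16=-2.4375; min R=1−1/(4·16/39)=0.3906>−1
Confirm numerically:
  x=-2.304: |R|=0.87381 <1
  x=-2.088: |R|=0.70061 <1
  x=-1.131: |R|=0.39378 <1
  x=-2.867: |R|=1.50518 >1
  x=-2.790: |R|=1.40348 >1
So |R|<1 on (-2.4375, 0).

z* = -2.4375.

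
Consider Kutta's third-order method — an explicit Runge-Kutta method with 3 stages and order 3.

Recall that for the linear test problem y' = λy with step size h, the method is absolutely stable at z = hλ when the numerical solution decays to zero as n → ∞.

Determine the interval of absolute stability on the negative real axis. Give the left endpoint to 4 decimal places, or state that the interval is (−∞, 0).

Test eqn y'=λy, z=hλ:
  order 3, 3-stage ⇒ R(z)=1+z+z^2/2+z^3/6
  (e.g. R(-0.63)=0.52678, |R|=0.52678)

Solve |R(x)|<1 on ℝ⁻.
x=-0.63: |R|=0.5268
|R(-2.32)|=0.7100 |R(-1.76)|=0.1198 |R(-0.77)|=0.4504
Bisect:
  x_lo=-2.8575 |R|=1.6636  x_hi=-0.2675 |R|=0.7651
  mid=-1.56253 |R|=0.02240 →hi
  mid=-2.21003 |R|=0.56697 →hi
  mid=-2.53378 |R|=1.03492 →lo
  mid=-2.37191 |R|=0.78297 →hi
  mid=-2.45284 |R|=0.90419 →hi
  mid=-2.49331 |R|=0.96833 →hi
  mid=-2.51355 |R|=1.00132 →lo
  mid=-2.50343 |R|=0.98475 →hi
  ...
  [-2.51276,-2.51260] ⇒ x*=-2.5127
So |R|<1 on (-2.5127, 0).

z∈(-2.5127,0).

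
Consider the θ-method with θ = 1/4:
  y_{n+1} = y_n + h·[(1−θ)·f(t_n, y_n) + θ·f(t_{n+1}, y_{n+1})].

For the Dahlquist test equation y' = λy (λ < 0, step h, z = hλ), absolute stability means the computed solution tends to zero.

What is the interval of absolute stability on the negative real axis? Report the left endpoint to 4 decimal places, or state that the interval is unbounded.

(-4.0000, 0).

Test eqn y'=λy, z=hλ:
  y_{n+1} = y_n + z·[3/4·y_n + 1/4·y_{n+1}] ⇒ (1 − 1/4z)y_{n+1} = (1 + 3/4z)y_n
  Hence R(z) = (1 + 3/4z)/(1 − 1/4z).

Solve |R(x)|<1 on ℝ⁻.
x=-1.79: |R|=0.2366
R=−1: 1+3/4x = −1+1/4x ⇒ -1/2x=2 ⇒ x=2/(-1/2)=-4.0000
Confirm numerically:
  x=-3.638: |R|=0.90521 <1
  x=-2.333: |R|=0.47355 <1
  x=-1.965: |R|=0.31769 <1
  x=-1.883: |R|=0.28030 <1
  x=-4.337: |R|=1.08084 >1
  x=-4.202: |R|=1.04926 >1
  x=-4.120: |R|=1.02956 >1
So |R|<1 on (-4.0000, 0).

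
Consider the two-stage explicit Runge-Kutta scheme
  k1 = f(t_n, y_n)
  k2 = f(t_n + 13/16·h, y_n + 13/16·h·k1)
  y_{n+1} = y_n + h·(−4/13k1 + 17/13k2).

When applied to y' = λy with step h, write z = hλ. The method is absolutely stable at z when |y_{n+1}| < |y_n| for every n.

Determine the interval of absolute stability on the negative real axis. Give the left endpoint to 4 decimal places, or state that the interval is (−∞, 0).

With y'=λy (z=hλ):
  k1=λy_n ⇒ h·k1=z·y_n;  k2=λ(1+13/16z)y_n ⇒ h·k2=z(1+13/16z)y_n
  y_{n+1}/y_n = 1 − 4/13z + 17/13z(1+13/16z) = 1 + z + 17/16z²
  R(z) = 1 + z + 17/16z².

Find x<0 with |R(x)|<1.
x=-0.68: |R|=0.8113
R=1: x+17/16x²=0 ⇒ x=−16/17=-0.9412; min R=1−1/(4·17/16)=0.7647>−1
Confirm numerically:
  x=-0.830: |R|=0.90196 <1
  x=-0.799: |R|=0.87930 <1
  x=-0.505: |R|=0.76596 <1
  x=-1.091: |R|=1.17367 >1
  x=-1.036: |R|=1.10438 >1
So |R|<1 on (-0.9412, 0).

z∈(-0.9412,0).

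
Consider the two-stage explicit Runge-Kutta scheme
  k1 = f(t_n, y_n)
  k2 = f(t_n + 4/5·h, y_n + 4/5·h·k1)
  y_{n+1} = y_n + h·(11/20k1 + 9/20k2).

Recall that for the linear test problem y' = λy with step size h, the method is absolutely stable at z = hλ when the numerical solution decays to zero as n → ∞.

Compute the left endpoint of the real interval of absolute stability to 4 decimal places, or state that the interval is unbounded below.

left endpoint -2.7778.

On y'=λy, z=hλ:
  k1=λy_n ⇒ h·k1=z·y_n;  k2=λ(1+4/5z)y_n ⇒ h·k2=z(1+4/5z)y_n
  y_{n+1}/y_n = 1 + 11/20z + 9/20z(1+4/5z) = 1 + z + 9/25z²
  ⇒ R(z) = 1 + z + 9/25z².

Find x<0 with |R(x)|<1.
x=-1.04: |R|=0.3494
R=1: x+9/25x²=0 ⇒ x=−25/9=-2.7778; min R=1−1/(4·9/25)=0.3056>−1
Confirm numerically:
  x=-1.976: |R|=0.42965 <1
  x=-1.420: |R|=0.30590 <1
  x=-1.313: |R|=0.30763 <1
  x=-3.320: |R|=1.64806 >1
  x=-3.001: |R|=1.24116 >1
  x=-2.875: |R|=1.10062 >1
So |R|<1 on (-2.7778, 0).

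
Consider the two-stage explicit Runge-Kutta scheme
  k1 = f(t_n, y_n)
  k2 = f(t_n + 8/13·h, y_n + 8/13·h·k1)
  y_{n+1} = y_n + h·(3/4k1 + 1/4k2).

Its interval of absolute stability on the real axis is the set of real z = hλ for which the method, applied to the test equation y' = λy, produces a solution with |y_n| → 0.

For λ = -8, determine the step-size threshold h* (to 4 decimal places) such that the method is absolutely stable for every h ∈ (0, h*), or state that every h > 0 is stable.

(-6.5000,0); λ=-8 ⇒ h* = (13/2)/8 = 0.8125.

Set f=λy, z=hλ:
  k1=λy_n ⇒ h·k1=z·y_n;  k2=λ(1+8/13z)y_n ⇒ h·k2=z(1+8/13z)y_n
  y_{n+1}/y_n = 1 + 3/4z + 1/4z(1+8/13z) = 1 + z + 2/13z²
  ⇒ R(z) = 1 + z + 2/13z².

Solve |R(x)|<1 on ℝ⁻.
x=-0.59: |R|=0.4636
R=1: x+2/13x²=0 ⇒ x=−13/2=-6.5000; min R=1−1/(4·2/13)=-0.6250>−1
Confirm numerically:
  x=-6.420: |R|=0.92098 <1
  x=-5.655: |R|=0.26485 <1
  x=-3.968: |R|=0.54569 <1
  x=-3.895: |R|=0.56100 <1
  x=-7.063: |R|=1.61176 >1
  x=-6.871: |R|=1.39218 >1
  x=-6.700: |R|=1.20615 >1
Interval (-6.5000, 0).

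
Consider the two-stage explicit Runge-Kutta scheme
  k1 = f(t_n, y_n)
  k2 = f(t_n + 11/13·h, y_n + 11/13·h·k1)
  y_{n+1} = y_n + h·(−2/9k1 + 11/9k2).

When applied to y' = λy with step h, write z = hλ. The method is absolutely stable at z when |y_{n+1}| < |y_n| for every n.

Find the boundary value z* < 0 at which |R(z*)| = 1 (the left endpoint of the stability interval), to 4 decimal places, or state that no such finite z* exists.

Test eqn y'=λy, z=hλ:
  k1=λy_n ⇒ h·k1=z·y_n;  k2=λ(1+11/13z)y_n ⇒ h·k2=z(1+11/13z)y_n
  y_{n+1}/y_n = 1 − 2/9z + 11/9z(1+11/13z) = 1 + z + 121/117z²
  so R(z) = 1 + z + 121/117z².

Find x<0 with |R(x)|<1.
x=-1.26: |R|=1.3819
R=1: x+121/117x²=0 ⇒ x=−117/121=-0.9669; min R=1−1/(4·121/117)=0.7583>−1
Confirm numerically:
  x=-0.804: |R|=0.86452 <1
  x=-0.530: |R|=0.76050 <1
  x=-0.389: |R|=0.76749 <1
  x=-1.317: |R|=1.47679 >1
  x=-1.218: |R|=1.31624 >1
Interval (-0.9669, 0).

left endpoint -0.9669.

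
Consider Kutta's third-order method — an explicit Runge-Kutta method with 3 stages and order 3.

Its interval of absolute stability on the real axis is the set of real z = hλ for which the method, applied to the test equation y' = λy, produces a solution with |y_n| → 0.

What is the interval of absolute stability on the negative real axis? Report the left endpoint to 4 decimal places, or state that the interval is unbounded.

(-2.5127, 0).

With y'=λy (z=hλ):
  order 3, 3-stage ⇒ R(z)=1+z+z^2/2+z^3/6
  (e.g. R(-0.41)=0.66256, |R|=0.66256)

Solve |R(x)|<1 on ℝ⁻.
x=-0.41: |R|=0.6626
|R(-2.55)|=1.0623 |R(-1.18)|=0.2424 |R(-0.59)|=0.5498
Bisect:
  x_lo=-2.8985 |R|=1.7564  x_hi=-0.1799 |R|=0.8353
  mid=-1.53919 |R|=0.03761 →hi
  mid=-2.21886 |R|=0.57789 →hi
  mid=-2.55870 |R|=1.07716 →lo
  mid=-2.38878 |R|=0.80748 →hi
  mid=-2.47374 |R|=0.93700 →hi
  mid=-2.51622 |R|=1.00572 →lo
  mid=-2.49498 |R|=0.97102 →hi
  mid=-2.50560 |R|=0.98828 →hi
  mid=-2.51091 |R|=0.99698 →hi
  mid=-2.51356 |R|=1.00134 →lo
  ...
  [-2.51290,-2.51273] ⇒ x*=-2.5127
Stable set (-2.5127, 0).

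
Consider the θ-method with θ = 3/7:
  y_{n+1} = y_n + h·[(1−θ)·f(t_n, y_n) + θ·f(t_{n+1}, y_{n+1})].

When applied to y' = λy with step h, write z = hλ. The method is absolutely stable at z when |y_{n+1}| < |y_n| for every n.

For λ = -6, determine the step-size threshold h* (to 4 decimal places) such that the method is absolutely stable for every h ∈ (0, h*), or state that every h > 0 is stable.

Test eqn y'=λy, z=hλ:
  y_{n+1} = y_n + z·[4/7·y_n + 3/7·y_{n+1}] ⇒ (1 − 3/7z)y_{n+1} = (1 + 4/7z)y_n
  Hence R(z) = (1 + 4/7z)/(1 − 3/7z).

Solve |R(x)|<1 on ℝ⁻.
x=-0.32: |R|=0.7186
R=−1: 1+4/7x = −1+3/7x ⇒ -1/7x=2 ⇒ x=2/(-1/7)=-14.0000
Confirm numerically:
  x=-13.914: |R|=0.99824 <1
  x=-12.538: |R|=0.96723 <1
  x=-10.907: |R|=0.92213 <1
  x=-5.990: |R|=0.67922 <1
  x=-14.504: |R|=1.00998 >1
  x=-14.033: |R|=1.00067 >1
Interval (-14.0000, 0).

(-14.0000,0); λ=-6 ⇒ h* = (14)/6 = 2.3333.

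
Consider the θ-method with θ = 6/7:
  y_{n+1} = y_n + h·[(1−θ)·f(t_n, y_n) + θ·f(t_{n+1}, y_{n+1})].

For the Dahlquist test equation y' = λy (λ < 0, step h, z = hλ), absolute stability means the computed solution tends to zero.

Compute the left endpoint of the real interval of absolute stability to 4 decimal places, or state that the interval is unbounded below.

With y'=λy (z=hλ):
  y_{n+1} = y_n + z·[1/7·y_n + 6/7·y_{n+1}] ⇒ (1 − 6/7z)y_{n+1} = (1 + 1/7z)y_n
  Hence R(z) = (1 + 1/7z)/(1 − 6/7z).

Need |R(x)|<1, x<0.
x=-0.62: |R|=0.5951
x=-2: |R|=0.2632
x=-10: |R|=0.0448
x=-100: |R|=0.1532
θ=6/7≥1/2 ⇒ |1+1/7x|<|1−6/7x| ∀x<0 ⇒ unbounded interval.

unbounded; (−∞, 0).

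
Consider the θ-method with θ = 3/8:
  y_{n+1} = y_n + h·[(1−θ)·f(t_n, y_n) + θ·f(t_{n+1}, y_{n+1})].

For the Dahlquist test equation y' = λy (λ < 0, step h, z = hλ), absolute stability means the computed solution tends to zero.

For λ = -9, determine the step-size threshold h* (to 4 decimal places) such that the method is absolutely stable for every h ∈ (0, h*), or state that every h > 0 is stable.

(-8.0000,0); λ=-9 ⇒ h* = (8)/9 = 0.8889.

Set f=λy, z=hλ:
  y_{n+1} = y_n + z·[5/8·y_n + 3/8·y_{n+1}] ⇒ (1 − 3/8z)y_{n+1} = (1 + 5/8z)y_n
  ⇒ R(z) = (1 + 5/8z)/(1 − 3/8z).

Find x<0 with |R(x)|<1.
x=-0.47: |R|=0.6004
R=−1: 1+5/8x = −1+3/8x ⇒ -1/4x=2 ⇒ x=2/(-1/4)=-8.0000
Confirm numerically:
  x=-7.734: |R|=0.98295 <1
  x=-5.696: |R|=0.81633 <1
  x=-5.533: |R|=0.79942 <1
  x=-8.515: |R|=1.03071 >1
  x=-8.232: |R|=1.01419 >1
  x=-8.226: |R|=1.01383 >1
So |R|<1 on (-8.0000, 0).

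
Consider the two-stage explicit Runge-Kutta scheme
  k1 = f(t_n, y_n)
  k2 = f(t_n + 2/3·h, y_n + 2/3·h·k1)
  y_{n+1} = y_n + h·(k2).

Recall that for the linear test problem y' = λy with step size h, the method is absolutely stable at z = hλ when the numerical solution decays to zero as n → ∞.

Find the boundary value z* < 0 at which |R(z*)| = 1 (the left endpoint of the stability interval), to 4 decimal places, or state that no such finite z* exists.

On y'=λy, z=hλ:
  k1=λy_n ⇒ h·k1=z·y_n;  k2=λ(1+2/3z)y_n ⇒ h·k2=z(1+2/3z)y_n
  y_{n+1}/y_n = 1 + z(1+2/3z) = 1 + z + 2/3z²
  R(z) = 1 + z + 2/3z².

Solve |R(x)|<1 on ℝ⁻.
x=-1.65: |R|=1.1650
R=1: x+2/3x²=0 ⇒ x=−3/2=-1.5000; min R=1−1/(4·2/3)=0.6250>−1
Confirm numerically:
  x=-1.264: |R|=0.80113 <1
  x=-1.073: |R|=0.69455 <1
  x=-0.670: |R|=0.62927 <1
  x=-1.987: |R|=1.64511 >1
  x=-1.986: |R|=1.64346 >1
  x=-1.595: |R|=1.10102 >1
So |R|<1 on (-1.5000, 0).

left endpoint -1.5000.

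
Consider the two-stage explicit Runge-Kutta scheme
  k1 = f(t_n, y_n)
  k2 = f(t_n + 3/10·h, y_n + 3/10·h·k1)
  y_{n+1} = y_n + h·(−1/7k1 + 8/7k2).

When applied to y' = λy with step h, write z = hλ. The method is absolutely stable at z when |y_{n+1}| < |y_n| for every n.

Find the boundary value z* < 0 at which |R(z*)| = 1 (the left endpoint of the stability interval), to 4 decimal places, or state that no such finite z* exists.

z* = -2.9167.

Test eqn y'=λy, z=hλ:
  k1=λy_n ⇒ h·k1=z·y_n;  k2=λ(1+3/10z)y_n ⇒ h·k2=z(1+3/10z)y_n
  y_{n+1}/y_n = 1 − 1/7z + 8/7z(1+3/10z) = 1 + z + 12/35z²
  ⇒ R(z) = 1 + z + 12/35z².

Boundary: |R(x)|=1, x<0.
x=-1.31: |R|=0.2784
R=1: x+12/35x²=0 ⇒ x=−35/12=-2.9167; min R=1−1/(4·12/35)=0.2708>−1
Confirm numerically:
  x=-2.678: |R|=0.78086 <1
  x=-2.410: |R|=0.58135 <1
  x=-1.732: |R|=0.29651 <1
  x=-1.565: |R|=0.27473 <1
  x=-3.312: |R|=1.44892 >1
  x=-2.984: |R|=1.06889 >1
  x=-2.958: |R|=1.04192 >1
Interval (-2.9167, 0).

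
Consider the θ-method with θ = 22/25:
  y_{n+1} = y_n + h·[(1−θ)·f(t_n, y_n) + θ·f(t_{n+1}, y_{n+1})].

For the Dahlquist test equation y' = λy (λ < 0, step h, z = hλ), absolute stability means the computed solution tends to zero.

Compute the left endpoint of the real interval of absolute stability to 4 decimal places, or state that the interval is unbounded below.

(−∞, 0) — no finite endpoint.

With y'=λy (z=hλ):
  y_{n+1} = y_n + z·[3/25·y_n + 22/25·y_{n+1}] ⇒ (1 − 22/25z)y_{n+1} = (1 + 3/25z)y_n
  so R(z) = (1 + 3/25z)/(1 − 22/25z).

Boundary: |R(x)|=1, x<0.
x=-1.76: |R|=0.3095
x=-2: |R|=0.2754
x=-10: |R|=0.0204
x=-100: |R|=0.1236
θ=22/25≥1/2 ⇒ |1+3/25x|<|1−22/25x| ∀x<0 ⇒ stable on all of ℝ⁻.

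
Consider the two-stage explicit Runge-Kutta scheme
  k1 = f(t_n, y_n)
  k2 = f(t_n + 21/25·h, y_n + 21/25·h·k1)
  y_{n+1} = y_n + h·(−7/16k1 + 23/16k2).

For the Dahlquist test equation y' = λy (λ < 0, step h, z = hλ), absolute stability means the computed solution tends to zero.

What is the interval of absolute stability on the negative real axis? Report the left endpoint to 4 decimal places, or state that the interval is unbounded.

(-0.8282, 0).

Set f=λy, z=hλ:
  k1=λy_n ⇒ h·k1=z·y_n;  k2=λ(1+21/25z)y_n ⇒ h·k2=z(1+21/25z)y_n
  y_{n+1}/y_n = 1 − 7/16z + 23/16z(1+21/25z) = 1 + z + 483/400z²
  ⇒ R(z) = 1 + z + 483/400z².

Solve |R(x)|<1 on ℝ⁻.
x=-1.58: |R|=2.4344
R=1: x+483/400x²=0 ⇒ x=−400/483=-0.8282; min R=1−1/(4·483/400)=0.7930>−1
Confirm numerically:
  x=-0.782: |R|=0.95642 <1
  x=-0.479: |R|=0.79805 <1
  x=-0.443: |R|=0.79397 <1
  x=-1.259: |R|=1.65499 >1
  x=-1.100: |R|=1.36108 >1
  x=-0.851: |R|=1.02347 >1
Interval (-0.8282, 0).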